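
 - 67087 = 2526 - 69613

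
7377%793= 240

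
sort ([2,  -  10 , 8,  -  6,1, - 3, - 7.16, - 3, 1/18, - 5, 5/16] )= [- 10,- 7.16  , -6, - 5,-3 , - 3,1/18,5/16, 1,2,8 ] 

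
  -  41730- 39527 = -81257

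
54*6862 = 370548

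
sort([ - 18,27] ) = [-18, 27]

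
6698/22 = 304 + 5/11 = 304.45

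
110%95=15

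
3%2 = 1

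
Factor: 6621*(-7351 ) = - 48670971 =-3^1*2207^1 *7351^1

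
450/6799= 450/6799  =  0.07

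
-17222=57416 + -74638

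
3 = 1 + 2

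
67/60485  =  67/60485 =0.00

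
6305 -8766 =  - 2461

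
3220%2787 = 433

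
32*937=29984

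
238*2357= 560966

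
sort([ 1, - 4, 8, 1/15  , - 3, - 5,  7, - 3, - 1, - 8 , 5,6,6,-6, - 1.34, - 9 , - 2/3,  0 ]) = [-9, - 8, - 6, - 5 ,  -  4, - 3, - 3, - 1.34, - 1, - 2/3,0,1/15,1,  5,  6,6, 7, 8] 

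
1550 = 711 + 839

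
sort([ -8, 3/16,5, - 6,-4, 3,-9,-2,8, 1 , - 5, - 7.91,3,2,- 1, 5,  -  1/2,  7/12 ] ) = [-9,-8 ,-7.91,  -  6, - 5, - 4,-2,-1, - 1/2,3/16,7/12 , 1,2 , 3,3,5, 5,  8 ] 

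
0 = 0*282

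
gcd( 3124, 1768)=4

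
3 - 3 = 0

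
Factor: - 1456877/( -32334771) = 3^ ( - 1 )*7^( - 1 )*359^( - 1 ) * 4289^( - 1 ) * 1456877^1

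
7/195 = 7/195 = 0.04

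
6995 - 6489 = 506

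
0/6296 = 0= 0.00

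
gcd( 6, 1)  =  1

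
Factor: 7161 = 3^1*7^1*11^1*31^1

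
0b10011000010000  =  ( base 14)37A0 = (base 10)9744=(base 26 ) eak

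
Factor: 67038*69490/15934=2^1 * 3^1* 5^1*31^( - 1)*257^( - 1)*6949^1 * 11173^1=2329235310/7967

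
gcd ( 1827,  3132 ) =261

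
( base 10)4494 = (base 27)64C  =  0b1000110001110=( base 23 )8b9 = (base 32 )4ce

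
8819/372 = 8819/372 = 23.71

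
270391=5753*47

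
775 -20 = 755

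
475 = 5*95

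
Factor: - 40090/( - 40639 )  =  2^1*5^1*19^1*211^1*40639^(-1) 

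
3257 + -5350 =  - 2093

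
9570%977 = 777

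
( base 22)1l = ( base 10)43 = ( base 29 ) 1E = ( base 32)1B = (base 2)101011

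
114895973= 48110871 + 66785102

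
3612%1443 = 726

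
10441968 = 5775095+4666873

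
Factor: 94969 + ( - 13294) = 81675 =3^3*5^2*11^2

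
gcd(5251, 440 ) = 1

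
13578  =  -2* ( - 6789)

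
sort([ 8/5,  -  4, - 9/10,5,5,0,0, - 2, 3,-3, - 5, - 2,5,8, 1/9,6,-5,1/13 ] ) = [ - 5, - 5 ,-4, - 3, - 2,  -  2, -9/10,0, 0,1/13,1/9,8/5,3,5,5,  5,6,8 ] 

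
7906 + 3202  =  11108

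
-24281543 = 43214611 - 67496154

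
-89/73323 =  - 89/73323 = - 0.00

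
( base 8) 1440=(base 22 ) 1E8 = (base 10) 800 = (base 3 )1002122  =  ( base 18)288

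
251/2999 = 251/2999  =  0.08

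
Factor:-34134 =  - 2^1*3^1*5689^1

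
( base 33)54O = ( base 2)1010111100001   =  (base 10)5601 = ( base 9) 7613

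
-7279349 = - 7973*913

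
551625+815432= 1367057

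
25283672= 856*29537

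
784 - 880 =-96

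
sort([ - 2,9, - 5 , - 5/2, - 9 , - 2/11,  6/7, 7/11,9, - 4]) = [ - 9, -5,-4, - 5/2,  -  2, - 2/11,7/11,6/7,9,9]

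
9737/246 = 39 + 143/246 = 39.58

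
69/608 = 69/608 = 0.11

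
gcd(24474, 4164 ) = 6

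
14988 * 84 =1258992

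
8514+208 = 8722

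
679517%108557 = 28175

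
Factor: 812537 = 11^1*73867^1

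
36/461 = 36/461= 0.08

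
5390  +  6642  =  12032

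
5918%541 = 508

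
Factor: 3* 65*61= 3^1  *  5^1 * 13^1 * 61^1 = 11895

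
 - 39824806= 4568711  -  44393517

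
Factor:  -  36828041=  -36828041^1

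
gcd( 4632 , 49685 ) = 1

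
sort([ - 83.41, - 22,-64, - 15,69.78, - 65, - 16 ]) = [ - 83.41, - 65, - 64, - 22, - 16,-15,69.78 ] 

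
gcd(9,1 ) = 1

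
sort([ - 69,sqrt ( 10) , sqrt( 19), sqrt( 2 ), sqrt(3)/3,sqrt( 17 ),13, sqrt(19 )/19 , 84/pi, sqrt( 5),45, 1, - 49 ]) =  [ - 69,-49,sqrt (19 )/19, sqrt( 3 )/3 , 1, sqrt( 2), sqrt(5), sqrt( 10 ), sqrt( 17 ) , sqrt( 19 ),13, 84/pi, 45 ] 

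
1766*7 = 12362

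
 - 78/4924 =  - 1+2423/2462 = -0.02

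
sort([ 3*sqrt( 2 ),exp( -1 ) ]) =[exp(- 1 ) , 3*sqrt ( 2)] 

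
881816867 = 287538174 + 594278693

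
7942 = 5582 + 2360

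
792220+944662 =1736882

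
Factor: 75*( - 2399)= - 179925 = - 3^1*5^2*2399^1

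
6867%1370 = 17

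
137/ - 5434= - 137/5434 = - 0.03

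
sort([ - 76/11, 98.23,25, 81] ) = [ - 76/11,25,  81,98.23 ] 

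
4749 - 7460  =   - 2711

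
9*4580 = 41220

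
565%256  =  53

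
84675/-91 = - 84675/91 = -930.49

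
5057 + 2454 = 7511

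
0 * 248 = 0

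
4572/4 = 1143 = 1143.00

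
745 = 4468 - 3723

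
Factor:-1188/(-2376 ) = 1/2 =2^ (-1) 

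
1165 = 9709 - 8544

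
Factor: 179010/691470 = 51/197 = 3^1 * 17^1*197^( - 1) 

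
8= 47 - 39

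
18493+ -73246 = -54753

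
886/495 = 886/495 = 1.79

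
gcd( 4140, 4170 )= 30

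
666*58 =38628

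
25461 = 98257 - 72796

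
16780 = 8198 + 8582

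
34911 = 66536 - 31625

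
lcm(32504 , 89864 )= 1527688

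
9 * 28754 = 258786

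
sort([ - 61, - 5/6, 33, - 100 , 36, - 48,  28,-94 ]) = [ - 100 ,-94, - 61, -48,-5/6,28,33,36]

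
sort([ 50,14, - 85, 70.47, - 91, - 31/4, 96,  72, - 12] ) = [ - 91, - 85, - 12, - 31/4, 14 , 50, 70.47, 72, 96 ] 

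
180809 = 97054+83755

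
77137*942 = 72663054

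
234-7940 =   -  7706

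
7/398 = 7/398 = 0.02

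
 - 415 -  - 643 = 228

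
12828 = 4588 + 8240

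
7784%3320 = 1144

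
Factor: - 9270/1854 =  - 5^1=-  5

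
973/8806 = 139/1258 = 0.11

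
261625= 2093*125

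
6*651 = 3906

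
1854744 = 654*2836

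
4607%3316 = 1291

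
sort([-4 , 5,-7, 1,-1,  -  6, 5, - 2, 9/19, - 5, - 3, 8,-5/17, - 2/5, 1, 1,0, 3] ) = [  -  7,  -  6, - 5, - 4, - 3,- 2,-1,-2/5, - 5/17,0, 9/19,1,1,1,3, 5,  5, 8 ]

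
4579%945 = 799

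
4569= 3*1523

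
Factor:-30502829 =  - 7^1*1453^1 * 2999^1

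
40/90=4/9 = 0.44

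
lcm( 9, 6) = 18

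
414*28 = 11592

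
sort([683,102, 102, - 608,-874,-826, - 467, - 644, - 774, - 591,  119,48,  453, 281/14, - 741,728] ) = [ - 874 , - 826,-774,- 741, - 644, - 608 , - 591, - 467,281/14, 48,102,  102, 119,453,  683, 728 ] 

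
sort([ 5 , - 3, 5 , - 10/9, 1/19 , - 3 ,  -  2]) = [  -  3,- 3, - 2, - 10/9,1/19,5, 5]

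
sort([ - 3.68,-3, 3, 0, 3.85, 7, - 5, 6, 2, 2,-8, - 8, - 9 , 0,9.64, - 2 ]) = [ - 9, - 8, - 8, - 5, - 3.68, - 3, - 2,0, 0,2,2, 3,3.85, 6, 7, 9.64 ]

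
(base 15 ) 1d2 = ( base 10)422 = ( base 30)E2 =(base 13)266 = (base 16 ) 1A6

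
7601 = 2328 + 5273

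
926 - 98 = 828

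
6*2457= 14742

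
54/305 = 54/305  =  0.18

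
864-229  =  635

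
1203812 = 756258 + 447554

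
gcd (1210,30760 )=10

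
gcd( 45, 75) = 15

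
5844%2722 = 400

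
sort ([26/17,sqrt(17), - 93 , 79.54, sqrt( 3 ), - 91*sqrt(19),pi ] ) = [ - 91*sqrt(19) ,-93,26/17, sqrt( 3),pi,sqrt( 17) , 79.54 ]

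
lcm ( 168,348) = 4872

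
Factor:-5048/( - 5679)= 8/9=2^3*3^(-2 )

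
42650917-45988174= - 3337257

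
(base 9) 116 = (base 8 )140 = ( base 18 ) 56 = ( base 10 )96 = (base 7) 165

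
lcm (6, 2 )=6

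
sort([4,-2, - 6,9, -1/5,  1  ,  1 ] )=[ -6, - 2, - 1/5,1,1,4, 9] 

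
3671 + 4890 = 8561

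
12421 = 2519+9902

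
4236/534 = 7 + 83/89 =7.93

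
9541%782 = 157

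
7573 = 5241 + 2332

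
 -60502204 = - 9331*6484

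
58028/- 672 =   -  14507/168 = - 86.35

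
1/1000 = 1/1000 = 0.00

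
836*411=343596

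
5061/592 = 5061/592 = 8.55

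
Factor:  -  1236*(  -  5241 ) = 6477876 = 2^2*3^2*103^1 *1747^1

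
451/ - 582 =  - 451/582 = -0.77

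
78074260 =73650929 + 4423331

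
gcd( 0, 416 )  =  416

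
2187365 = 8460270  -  6272905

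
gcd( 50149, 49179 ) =97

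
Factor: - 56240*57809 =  - 2^4 *5^1*19^1 * 37^1*57809^1 = - 3251178160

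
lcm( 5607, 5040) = 448560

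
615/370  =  123/74 = 1.66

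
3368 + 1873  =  5241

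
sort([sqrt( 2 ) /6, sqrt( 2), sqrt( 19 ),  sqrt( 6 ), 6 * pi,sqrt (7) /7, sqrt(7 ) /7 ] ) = [ sqrt( 2)/6,sqrt(7 ) /7,  sqrt( 7 ) /7,  sqrt(2),  sqrt ( 6), sqrt(19), 6 * pi ] 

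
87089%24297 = 14198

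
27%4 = 3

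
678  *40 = 27120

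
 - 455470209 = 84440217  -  539910426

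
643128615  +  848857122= 1491985737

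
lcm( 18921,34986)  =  1854258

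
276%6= 0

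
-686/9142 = -49/653 = - 0.08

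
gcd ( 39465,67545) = 45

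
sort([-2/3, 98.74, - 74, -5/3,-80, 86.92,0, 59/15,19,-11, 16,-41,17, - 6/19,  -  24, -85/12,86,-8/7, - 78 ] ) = [ - 80,  -  78,-74, - 41 ,-24,-11, - 85/12,  -  5/3,-8/7,-2/3, - 6/19 , 0, 59/15,16,  17, 19,86, 86.92, 98.74] 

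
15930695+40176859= 56107554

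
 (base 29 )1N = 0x34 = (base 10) 52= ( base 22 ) 28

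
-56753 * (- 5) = 283765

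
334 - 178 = 156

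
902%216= 38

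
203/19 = 203/19 = 10.68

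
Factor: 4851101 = 83^1*211^1*277^1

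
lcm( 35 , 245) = 245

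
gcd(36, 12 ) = 12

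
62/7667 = 62/7667=0.01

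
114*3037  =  346218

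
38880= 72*540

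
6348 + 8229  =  14577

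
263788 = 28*9421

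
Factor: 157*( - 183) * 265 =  - 3^1*5^1*53^1 * 61^1 * 157^1 = -7613715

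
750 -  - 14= 764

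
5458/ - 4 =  - 2729/2 = -1364.50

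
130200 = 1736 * 75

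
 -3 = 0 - 3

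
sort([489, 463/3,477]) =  [ 463/3 , 477,489] 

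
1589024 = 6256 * 254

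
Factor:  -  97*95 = -5^1*19^1 * 97^1 = - 9215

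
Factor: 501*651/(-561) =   -  3^1*7^1*11^ ( - 1)*17^( - 1)*31^1*167^1 =- 108717/187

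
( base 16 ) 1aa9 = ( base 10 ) 6825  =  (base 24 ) BK9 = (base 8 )15251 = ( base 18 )1313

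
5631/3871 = 1+ 1760/3871 = 1.45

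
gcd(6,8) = 2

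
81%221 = 81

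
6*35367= 212202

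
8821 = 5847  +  2974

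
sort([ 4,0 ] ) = [0, 4] 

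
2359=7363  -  5004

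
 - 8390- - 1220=- 7170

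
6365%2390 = 1585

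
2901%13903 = 2901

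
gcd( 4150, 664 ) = 166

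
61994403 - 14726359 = 47268044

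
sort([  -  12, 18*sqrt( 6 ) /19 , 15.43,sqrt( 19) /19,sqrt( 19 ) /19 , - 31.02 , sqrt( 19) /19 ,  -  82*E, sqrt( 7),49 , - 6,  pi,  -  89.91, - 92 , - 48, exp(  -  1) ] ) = [ - 82*E, - 92, - 89.91,-48,-31.02,  -  12, -6,  sqrt( 19 )/19,sqrt ( 19)/19,sqrt(19 )/19,exp(-1), 18*sqrt( 6)/19,  sqrt( 7 ),pi,15.43, 49 ]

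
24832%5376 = 3328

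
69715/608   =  69715/608 = 114.66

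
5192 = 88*59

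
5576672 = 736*7577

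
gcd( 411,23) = 1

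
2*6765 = 13530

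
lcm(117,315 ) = 4095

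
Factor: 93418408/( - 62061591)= - 2^3*3^(- 1)*239^1 * 48859^1*20687197^( - 1)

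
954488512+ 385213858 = 1339702370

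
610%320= 290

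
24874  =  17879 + 6995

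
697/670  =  1+27/670 = 1.04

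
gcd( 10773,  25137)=3591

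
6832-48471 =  - 41639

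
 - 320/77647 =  - 320/77647=- 0.00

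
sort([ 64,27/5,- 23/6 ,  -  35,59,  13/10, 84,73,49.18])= [ - 35, - 23/6, 13/10, 27/5,49.18 , 59, 64,73,84 ]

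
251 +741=992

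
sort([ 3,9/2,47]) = [ 3, 9/2,47]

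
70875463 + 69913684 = 140789147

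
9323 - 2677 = 6646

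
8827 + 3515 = 12342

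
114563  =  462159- 347596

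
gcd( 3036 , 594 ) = 66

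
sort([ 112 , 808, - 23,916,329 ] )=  [-23,  112,329,808,916] 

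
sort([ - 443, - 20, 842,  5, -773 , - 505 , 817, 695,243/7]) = [ - 773,-505, - 443,  -  20,5,243/7,  695 , 817,  842]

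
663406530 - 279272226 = 384134304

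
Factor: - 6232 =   -  2^3 * 19^1*41^1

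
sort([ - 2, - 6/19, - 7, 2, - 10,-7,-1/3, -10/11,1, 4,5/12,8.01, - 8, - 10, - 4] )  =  [ - 10, - 10,  -  8, - 7, - 7,  -  4, - 2, - 10/11, -1/3  ,- 6/19,5/12,1, 2,4 , 8.01]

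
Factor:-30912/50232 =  - 8/13 = -2^3*13^(-1)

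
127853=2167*59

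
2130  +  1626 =3756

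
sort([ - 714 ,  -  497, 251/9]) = [ - 714, - 497, 251/9]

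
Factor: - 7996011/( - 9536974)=2^( - 1)*3^1*19^( - 1)*113^( - 1)*607^1*2221^( - 1 )*4391^1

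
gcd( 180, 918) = 18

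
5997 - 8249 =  - 2252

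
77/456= 77/456 = 0.17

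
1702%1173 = 529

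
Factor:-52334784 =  - 2^6*3^2*43^1*2113^1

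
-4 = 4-8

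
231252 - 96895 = 134357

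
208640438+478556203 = 687196641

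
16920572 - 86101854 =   -  69181282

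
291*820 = 238620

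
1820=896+924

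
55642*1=55642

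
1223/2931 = 1223/2931 = 0.42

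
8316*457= 3800412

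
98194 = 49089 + 49105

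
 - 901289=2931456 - 3832745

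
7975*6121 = 48814975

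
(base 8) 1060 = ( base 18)1d2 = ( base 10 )560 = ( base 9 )682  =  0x230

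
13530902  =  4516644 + 9014258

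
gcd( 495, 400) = 5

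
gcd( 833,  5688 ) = 1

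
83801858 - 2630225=81171633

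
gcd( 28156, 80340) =4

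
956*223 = 213188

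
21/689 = 21/689 = 0.03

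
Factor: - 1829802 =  - 2^1*3^1 *13^1*23459^1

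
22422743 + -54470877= -32048134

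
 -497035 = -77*6455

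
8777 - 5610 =3167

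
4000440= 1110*3604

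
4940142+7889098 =12829240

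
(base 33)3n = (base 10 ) 122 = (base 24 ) 52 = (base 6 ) 322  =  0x7a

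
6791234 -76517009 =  -69725775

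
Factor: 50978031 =3^1*13^1 * 991^1*1319^1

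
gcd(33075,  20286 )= 441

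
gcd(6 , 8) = 2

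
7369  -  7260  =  109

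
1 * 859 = 859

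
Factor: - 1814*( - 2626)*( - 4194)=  - 2^3*3^2*13^1*101^1*233^1*907^1=- 19978387416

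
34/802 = 17/401 = 0.04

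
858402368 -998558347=-140155979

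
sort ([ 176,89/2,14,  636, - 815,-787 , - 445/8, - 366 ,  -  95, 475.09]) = [-815, - 787,-366, - 95,- 445/8, 14,  89/2,  176,  475.09, 636 ]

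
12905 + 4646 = 17551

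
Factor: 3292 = 2^2 * 823^1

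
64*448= 28672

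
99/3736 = 99/3736 =0.03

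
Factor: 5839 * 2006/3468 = 2^( - 1) * 3^( - 1)*17^( - 1) * 59^1 * 5839^1 = 344501/102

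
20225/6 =20225/6 = 3370.83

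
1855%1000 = 855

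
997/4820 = 997/4820 = 0.21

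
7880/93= 7880/93 = 84.73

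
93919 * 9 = 845271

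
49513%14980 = 4573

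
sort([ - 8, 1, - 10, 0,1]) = [ - 10, - 8,0,1,1] 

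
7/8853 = 7/8853  =  0.00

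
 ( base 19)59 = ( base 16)68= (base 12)88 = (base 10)104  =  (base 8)150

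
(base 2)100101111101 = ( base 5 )34204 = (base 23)4de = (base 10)2429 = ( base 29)2pm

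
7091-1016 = 6075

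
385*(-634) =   -  244090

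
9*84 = 756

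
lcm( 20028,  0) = 0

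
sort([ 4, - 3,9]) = [  -  3,4,9]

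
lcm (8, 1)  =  8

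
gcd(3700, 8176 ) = 4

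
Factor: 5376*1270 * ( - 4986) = -34042014720 = -2^10*3^3*5^1*7^1*127^1*277^1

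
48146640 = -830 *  ( - 58008) 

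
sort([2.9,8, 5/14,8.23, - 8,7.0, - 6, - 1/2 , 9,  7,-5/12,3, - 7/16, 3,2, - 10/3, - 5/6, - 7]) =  [ - 8, -7, - 6, - 10/3, - 5/6, - 1/2, - 7/16, - 5/12,5/14,2,2.9,3,3,7.0, 7, 8,8.23,9] 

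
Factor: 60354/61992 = 479/492 = 2^( - 2 )*3^( - 1)*41^ ( - 1 )*479^1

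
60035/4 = 60035/4 = 15008.75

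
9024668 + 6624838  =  15649506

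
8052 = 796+7256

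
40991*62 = 2541442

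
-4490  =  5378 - 9868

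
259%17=4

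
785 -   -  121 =906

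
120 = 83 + 37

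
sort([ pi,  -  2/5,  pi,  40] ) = [ -2/5,pi, pi, 40]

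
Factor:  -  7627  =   - 29^1 * 263^1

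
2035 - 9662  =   - 7627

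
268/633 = 268/633 = 0.42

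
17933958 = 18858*951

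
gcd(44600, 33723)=1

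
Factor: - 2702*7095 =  - 2^1*3^1 * 5^1*7^1*11^1*43^1 * 193^1  =  -19170690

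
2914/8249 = 2914/8249 =0.35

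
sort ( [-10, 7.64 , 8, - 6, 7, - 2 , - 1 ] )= [ - 10,- 6, - 2, - 1,7, 7.64, 8]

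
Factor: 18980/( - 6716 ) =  - 5^1*13^1*23^(-1 ) = -65/23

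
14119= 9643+4476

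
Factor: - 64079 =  - 139^1*461^1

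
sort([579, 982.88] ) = [ 579 , 982.88]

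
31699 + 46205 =77904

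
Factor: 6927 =3^1*2309^1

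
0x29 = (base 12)35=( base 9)45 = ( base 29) 1c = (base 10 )41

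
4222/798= 2111/399 = 5.29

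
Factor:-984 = -2^3*3^1*41^1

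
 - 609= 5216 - 5825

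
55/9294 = 55/9294 = 0.01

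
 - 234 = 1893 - 2127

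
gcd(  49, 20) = 1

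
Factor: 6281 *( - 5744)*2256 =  - 2^8*3^1*11^1*47^1*359^1 * 571^1 = - 81392112384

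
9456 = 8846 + 610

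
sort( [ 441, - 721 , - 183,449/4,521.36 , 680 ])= [ - 721, - 183,449/4,441 , 521.36, 680 ] 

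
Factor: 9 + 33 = 2^1  *3^1 * 7^1=42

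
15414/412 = 37+85/206=   37.41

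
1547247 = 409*3783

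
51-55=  - 4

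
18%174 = 18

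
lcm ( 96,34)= 1632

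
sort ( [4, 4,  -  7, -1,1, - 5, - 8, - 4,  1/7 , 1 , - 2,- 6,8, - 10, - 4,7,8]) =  [-10,-8, - 7, - 6, - 5,- 4, - 4, - 2, - 1,1/7,1,1, 4,4, 7, 8,8]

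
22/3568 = 11/1784 = 0.01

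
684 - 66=618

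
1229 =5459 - 4230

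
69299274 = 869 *79746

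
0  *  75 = 0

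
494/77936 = 247/38968  =  0.01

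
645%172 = 129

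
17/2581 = 17/2581 = 0.01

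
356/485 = 356/485=0.73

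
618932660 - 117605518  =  501327142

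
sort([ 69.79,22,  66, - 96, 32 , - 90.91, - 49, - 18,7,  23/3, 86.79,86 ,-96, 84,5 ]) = [-96, - 96, - 90.91, - 49, - 18, 5,7,23/3,  22,32,  66, 69.79, 84,86,  86.79] 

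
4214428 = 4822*874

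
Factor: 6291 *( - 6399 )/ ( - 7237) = 3^7*79^1 * 233^1 * 7237^( - 1 ) = 40256109/7237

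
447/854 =447/854 = 0.52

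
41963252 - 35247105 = 6716147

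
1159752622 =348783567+810969055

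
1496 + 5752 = 7248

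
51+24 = 75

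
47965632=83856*572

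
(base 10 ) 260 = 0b100000100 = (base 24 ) AK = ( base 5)2020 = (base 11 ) 217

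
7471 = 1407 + 6064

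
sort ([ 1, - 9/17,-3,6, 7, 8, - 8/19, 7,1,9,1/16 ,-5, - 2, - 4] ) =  [-5,  -  4, - 3, - 2, - 9/17, - 8/19, 1/16 , 1,1,6,7, 7, 8, 9]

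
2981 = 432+2549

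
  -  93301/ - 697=133+600/697 = 133.86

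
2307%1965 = 342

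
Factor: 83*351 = 3^3*13^1 *83^1 = 29133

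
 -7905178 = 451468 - 8356646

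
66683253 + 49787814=116471067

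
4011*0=0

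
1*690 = 690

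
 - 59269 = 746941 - 806210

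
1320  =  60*22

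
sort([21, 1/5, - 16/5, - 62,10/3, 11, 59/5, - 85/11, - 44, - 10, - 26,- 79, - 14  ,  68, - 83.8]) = [ - 83.8,-79, - 62, - 44,-26, - 14, - 10, - 85/11, - 16/5, 1/5, 10/3 , 11,59/5, 21,  68]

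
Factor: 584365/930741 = 3^ ( - 1 )*5^1*7^(-1)*23^( - 1 ) *41^( - 1) * 47^( - 1) * 73^1*1601^1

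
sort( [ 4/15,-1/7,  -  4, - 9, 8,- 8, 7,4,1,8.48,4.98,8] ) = [-9, - 8,- 4,-1/7,  4/15, 1, 4, 4.98,7,8,  8,8.48 ]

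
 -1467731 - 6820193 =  - 8287924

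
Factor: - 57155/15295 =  - 71/19 = -19^( - 1)*71^1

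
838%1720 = 838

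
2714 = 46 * 59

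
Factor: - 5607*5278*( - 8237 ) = 243763685802= 2^1*3^2*7^2*13^1 * 29^1*89^1*8237^1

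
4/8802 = 2/4401 = 0.00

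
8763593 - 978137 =7785456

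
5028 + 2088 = 7116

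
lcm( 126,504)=504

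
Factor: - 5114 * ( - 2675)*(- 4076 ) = - 55759476200 = - 2^3*5^2*107^1 * 1019^1 * 2557^1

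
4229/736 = 4229/736=5.75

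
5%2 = 1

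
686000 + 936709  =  1622709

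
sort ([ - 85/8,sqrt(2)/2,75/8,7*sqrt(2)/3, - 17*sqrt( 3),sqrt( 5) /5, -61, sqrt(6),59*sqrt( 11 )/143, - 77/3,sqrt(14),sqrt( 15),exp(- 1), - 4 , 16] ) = [  -  61, - 17*sqrt(3 ), - 77/3, - 85/8, - 4,exp(  -  1),sqrt ( 5)/5, sqrt( 2)/2,59*sqrt( 11)/143, sqrt( 6 ),7*sqrt(2)/3, sqrt (14),sqrt( 15),75/8 , 16] 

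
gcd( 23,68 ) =1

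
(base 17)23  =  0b100101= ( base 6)101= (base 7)52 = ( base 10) 37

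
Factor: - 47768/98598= -23884/49299=-  2^2*3^( - 1 )*7^1*853^1 * 16433^(  -  1)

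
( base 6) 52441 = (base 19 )10bd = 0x1ba9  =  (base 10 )7081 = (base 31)7BD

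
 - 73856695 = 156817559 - 230674254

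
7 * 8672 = 60704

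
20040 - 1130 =18910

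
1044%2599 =1044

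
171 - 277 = - 106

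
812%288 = 236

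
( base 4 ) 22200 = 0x2A0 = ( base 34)jq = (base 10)672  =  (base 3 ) 220220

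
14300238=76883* 186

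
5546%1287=398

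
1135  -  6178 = - 5043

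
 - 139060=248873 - 387933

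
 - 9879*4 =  - 39516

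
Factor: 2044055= 5^1*13^2*41^1*59^1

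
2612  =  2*1306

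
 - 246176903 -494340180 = -740517083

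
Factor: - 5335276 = -2^2*19^1*70201^1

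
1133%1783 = 1133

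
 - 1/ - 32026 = 1/32026 =0.00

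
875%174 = 5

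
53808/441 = 17936/147 = 122.01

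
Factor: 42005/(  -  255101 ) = - 5^1* 7^( - 1)*11^(-1 )*31^1*271^1*3313^( - 1 ) 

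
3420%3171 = 249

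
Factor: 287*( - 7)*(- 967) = 1942703 = 7^2 * 41^1*967^1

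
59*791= 46669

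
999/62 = 999/62 = 16.11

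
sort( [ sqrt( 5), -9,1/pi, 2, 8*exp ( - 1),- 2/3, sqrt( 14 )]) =[ - 9, - 2/3,1/pi,  2, sqrt( 5),  8 * exp(- 1 ),sqrt(14) ]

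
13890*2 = 27780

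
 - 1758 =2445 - 4203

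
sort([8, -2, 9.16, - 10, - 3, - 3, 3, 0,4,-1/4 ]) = [ - 10, - 3,  -  3,-2, - 1/4, 0,3,  4 , 8,  9.16 ] 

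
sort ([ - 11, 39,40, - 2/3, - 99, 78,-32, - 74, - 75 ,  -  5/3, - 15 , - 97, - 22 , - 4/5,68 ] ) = [  -  99 , - 97 , - 75, - 74, -32,  -  22 , - 15 , - 11 , - 5/3, - 4/5, - 2/3 , 39, 40,68 , 78]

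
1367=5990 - 4623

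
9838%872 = 246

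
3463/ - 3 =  - 3463/3 = - 1154.33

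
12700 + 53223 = 65923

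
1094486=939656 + 154830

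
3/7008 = 1/2336 =0.00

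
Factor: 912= 2^4*3^1*19^1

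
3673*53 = 194669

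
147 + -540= -393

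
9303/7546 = 1 + 251/1078 = 1.23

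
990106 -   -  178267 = 1168373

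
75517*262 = 19785454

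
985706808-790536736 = 195170072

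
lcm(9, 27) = 27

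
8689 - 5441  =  3248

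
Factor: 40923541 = 107^1*382463^1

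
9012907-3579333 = 5433574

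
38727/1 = 38727 = 38727.00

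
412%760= 412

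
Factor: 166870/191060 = 407/466 = 2^ (-1)*11^1*37^1*233^(-1)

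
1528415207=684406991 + 844008216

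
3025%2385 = 640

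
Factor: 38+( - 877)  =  -839^1 = - 839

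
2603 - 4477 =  - 1874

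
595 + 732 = 1327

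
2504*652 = 1632608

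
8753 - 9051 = -298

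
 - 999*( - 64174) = 64109826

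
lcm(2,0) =0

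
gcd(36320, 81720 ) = 9080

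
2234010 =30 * 74467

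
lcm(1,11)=11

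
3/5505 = 1/1835 = 0.00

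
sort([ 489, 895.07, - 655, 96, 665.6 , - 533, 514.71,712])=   [ - 655 ,-533,96, 489, 514.71 , 665.6, 712, 895.07 ] 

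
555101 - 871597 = -316496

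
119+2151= 2270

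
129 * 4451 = 574179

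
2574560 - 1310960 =1263600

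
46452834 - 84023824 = - 37570990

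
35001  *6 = 210006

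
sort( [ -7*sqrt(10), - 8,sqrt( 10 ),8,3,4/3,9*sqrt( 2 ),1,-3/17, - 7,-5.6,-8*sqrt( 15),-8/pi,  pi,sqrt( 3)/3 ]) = [-8 *sqrt( 15), - 7*sqrt ( 10 ), - 8, - 7 ,-5.6, - 8/pi, - 3/17,sqrt(3 ) /3,1,4/3, 3,pi, sqrt(10 ),8, 9*sqrt( 2 )] 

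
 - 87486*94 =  - 8223684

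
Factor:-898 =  - 2^1*449^1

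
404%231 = 173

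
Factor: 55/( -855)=-11/171 = -3^(-2 )*11^1*19^( - 1 )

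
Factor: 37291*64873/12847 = 83419967/443 = 89^1*419^1*443^( - 1)*2237^1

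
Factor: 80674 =2^1*11^1*19^1*193^1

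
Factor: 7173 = 3^2*797^1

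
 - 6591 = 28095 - 34686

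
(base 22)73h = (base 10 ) 3471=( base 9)4676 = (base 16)d8f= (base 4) 312033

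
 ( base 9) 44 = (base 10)40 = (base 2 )101000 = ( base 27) 1d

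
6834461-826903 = 6007558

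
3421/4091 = 3421/4091 =0.84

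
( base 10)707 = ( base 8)1303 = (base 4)23003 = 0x2C3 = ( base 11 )593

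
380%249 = 131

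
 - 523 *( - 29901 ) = 15638223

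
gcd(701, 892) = 1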